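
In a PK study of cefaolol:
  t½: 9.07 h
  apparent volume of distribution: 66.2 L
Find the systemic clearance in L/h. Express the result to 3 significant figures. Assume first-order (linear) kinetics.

5.06 L/h

k = ln2 / t½ = 0.693147 / 9.07 = 0.07642 h⁻¹
CL = k × Vd = 0.07642 × 66.2 = 5.059 L/h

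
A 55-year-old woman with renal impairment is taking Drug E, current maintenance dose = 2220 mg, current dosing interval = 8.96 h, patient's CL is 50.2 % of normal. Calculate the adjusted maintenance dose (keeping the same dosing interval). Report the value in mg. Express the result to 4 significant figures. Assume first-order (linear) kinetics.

To keep the same average steady-state level, dosing rate must scale with clearance.
CL ratio = 50.2 / 100 = 0.5020
New dose (same interval) = 2220 × 0.5020 = 1114 mg

1114 mg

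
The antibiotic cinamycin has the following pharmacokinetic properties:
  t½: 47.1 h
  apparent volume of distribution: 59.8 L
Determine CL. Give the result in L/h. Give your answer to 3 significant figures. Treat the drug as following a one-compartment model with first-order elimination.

0.880 L/h

k = ln2 / t½ = 0.693147 / 47.1 = 0.01472 h⁻¹
CL = k × Vd = 0.01472 × 59.8 = 0.8803 L/h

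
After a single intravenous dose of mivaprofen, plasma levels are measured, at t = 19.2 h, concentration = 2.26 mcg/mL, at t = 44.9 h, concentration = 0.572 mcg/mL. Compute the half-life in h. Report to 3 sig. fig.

13.0 h

k = ln(C₁/C₂) / (t₂ − t₁) = ln(2.26/0.572) / (44.9 − 19.2)
  = 1.374 / 25.70 = 0.05346 h⁻¹
t½ = ln2 / k = 0.693147 / 0.05346 = 12.97 h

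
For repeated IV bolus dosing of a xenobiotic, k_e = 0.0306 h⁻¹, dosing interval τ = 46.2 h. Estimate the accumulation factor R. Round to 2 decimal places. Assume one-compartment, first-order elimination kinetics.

e^(−kτ) = e^(−0.03060 × 46.2) = 0.2432
Accumulation ratio R = 1 / (1 − e^(−kτ)) = 1 / (1 − 0.2432) = 1.321

1.32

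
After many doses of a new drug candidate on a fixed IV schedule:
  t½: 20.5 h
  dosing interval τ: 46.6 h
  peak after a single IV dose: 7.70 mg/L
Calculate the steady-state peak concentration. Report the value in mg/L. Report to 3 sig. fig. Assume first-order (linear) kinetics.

k = ln2 / t½ = 0.693147 / 20.5 = 0.03381 h⁻¹
e^(−kτ) = e^(−0.03381 × 46.6) = 0.2069
Accumulation ratio R = 1 / (1 − e^(−kτ)) = 1 / (1 − 0.2069) = 1.261
Steady-state peak = C₀ × R = 7.70 × 1.261 = 9.710 mg/L

9.71 mg/L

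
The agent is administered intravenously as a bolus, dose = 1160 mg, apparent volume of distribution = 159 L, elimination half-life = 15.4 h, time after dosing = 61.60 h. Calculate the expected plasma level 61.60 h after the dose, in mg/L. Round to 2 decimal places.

0.46 mg/L

C₀ = Dose / Vd = 1160 / 159 = 7.296 mg/L
k = ln2 / t½ = 0.693147 / 15.4 = 0.04501 h⁻¹
t / t½ = 61.60 / 15.4 = 4 half-lives
C = C₀ × (1/2)^4 = 7.296 × 0.06250 = 0.4560 mg/L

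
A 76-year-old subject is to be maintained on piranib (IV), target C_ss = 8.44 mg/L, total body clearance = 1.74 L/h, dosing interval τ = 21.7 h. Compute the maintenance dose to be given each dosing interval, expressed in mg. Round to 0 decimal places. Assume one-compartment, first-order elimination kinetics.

At steady state, Dose/τ = Css × CL.
Dose = Css × CL × τ = 8.44 × 1.740 × 21.7 = 318.7 mg

319 mg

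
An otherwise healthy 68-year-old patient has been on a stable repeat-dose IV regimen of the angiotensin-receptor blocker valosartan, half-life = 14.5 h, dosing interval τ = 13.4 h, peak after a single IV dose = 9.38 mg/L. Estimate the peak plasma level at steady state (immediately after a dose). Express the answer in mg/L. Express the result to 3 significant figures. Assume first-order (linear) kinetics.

19.8 mg/L

k = ln2 / t½ = 0.693147 / 14.5 = 0.04780 h⁻¹
e^(−kτ) = e^(−0.04780 × 13.4) = 0.5270
Accumulation ratio R = 1 / (1 − e^(−kτ)) = 1 / (1 − 0.5270) = 2.114
Steady-state peak = C₀ × R = 9.38 × 2.114 = 19.83 mg/L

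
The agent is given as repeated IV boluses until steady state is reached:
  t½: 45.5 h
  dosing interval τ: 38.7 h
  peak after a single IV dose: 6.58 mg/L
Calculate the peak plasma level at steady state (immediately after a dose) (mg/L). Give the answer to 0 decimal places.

15 mg/L

k = ln2 / t½ = 0.693147 / 45.5 = 0.01523 h⁻¹
e^(−kτ) = e^(−0.01523 × 38.7) = 0.5547
Accumulation ratio R = 1 / (1 − e^(−kτ)) = 1 / (1 − 0.5547) = 2.246
Steady-state peak = C₀ × R = 6.58 × 2.246 = 14.78 mg/L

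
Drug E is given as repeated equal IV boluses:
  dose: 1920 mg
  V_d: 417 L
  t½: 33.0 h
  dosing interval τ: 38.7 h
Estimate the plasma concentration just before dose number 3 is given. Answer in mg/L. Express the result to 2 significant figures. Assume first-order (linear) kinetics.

C₀ per dose = Dose / Vd = 1920 / 417 = 4.604 mg/L
k = ln2 / t½ = 0.693147 / 33.0 = 0.02100 h⁻¹
Fraction remaining after one interval: r = e^(−kτ) = e^(−0.02100 × 38.7) = 0.4437
Before dose 3, 2 doses have been given (aged 1τ, 2τ).
C_trough = C₀ × (r + r²) = 4.604 × (0.4437 + 0.1969) = 2.949 mg/L

2.9 mg/L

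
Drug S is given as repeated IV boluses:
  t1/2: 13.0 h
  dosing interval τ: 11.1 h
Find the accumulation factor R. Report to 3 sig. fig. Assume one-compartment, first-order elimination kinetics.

k = ln2 / t½ = 0.693147 / 13.0 = 0.05332 h⁻¹
e^(−kτ) = e^(−0.05332 × 11.1) = 0.5533
Accumulation ratio R = 1 / (1 − e^(−kτ)) = 1 / (1 − 0.5533) = 2.239

2.24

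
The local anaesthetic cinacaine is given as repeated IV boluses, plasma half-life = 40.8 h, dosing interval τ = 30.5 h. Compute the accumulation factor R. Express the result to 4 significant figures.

2.473

k = ln2 / t½ = 0.693147 / 40.8 = 0.01699 h⁻¹
e^(−kτ) = e^(−0.01699 × 30.5) = 0.5956
Accumulation ratio R = 1 / (1 − e^(−kτ)) = 1 / (1 − 0.5956) = 2.473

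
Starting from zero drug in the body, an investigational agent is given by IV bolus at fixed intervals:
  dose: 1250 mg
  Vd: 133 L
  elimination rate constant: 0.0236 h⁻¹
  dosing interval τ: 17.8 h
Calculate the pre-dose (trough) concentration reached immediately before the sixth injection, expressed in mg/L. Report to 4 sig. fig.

C₀ per dose = Dose / Vd = 1250 / 133 = 9.398 mg/L
Fraction remaining after one interval: r = e^(−kτ) = e^(−0.02360 × 17.8) = 0.6570
Before dose 6, 5 doses have been given (aged 1τ, 2τ, 3τ, 4τ, 5τ).
C_trough = C₀ × (r + r² + … + r^5) = C₀ × r(1−r^5)/(1−r)
        = 9.398 × 0.6570 × (1 − 0.1224) / (1 − 0.6570) = 15.80 mg/L

15.80 mg/L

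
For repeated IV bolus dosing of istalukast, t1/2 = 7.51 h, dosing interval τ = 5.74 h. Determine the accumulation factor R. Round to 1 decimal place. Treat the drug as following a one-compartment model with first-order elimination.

k = ln2 / t½ = 0.693147 / 7.51 = 0.09230 h⁻¹
e^(−kτ) = e^(−0.09230 × 5.74) = 0.5887
Accumulation ratio R = 1 / (1 − e^(−kτ)) = 1 / (1 − 0.5887) = 2.431

2.4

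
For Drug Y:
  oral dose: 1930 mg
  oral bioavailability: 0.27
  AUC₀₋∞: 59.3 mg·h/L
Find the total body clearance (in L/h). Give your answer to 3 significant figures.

8.79 L/h

CL = F·Dose / AUC = 0.27 × 1930 / 59.3 = 8.788 L/h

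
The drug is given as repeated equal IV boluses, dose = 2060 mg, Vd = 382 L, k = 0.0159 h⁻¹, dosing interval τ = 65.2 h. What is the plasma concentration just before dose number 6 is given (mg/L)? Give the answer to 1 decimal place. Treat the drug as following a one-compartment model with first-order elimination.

2.9 mg/L

C₀ per dose = Dose / Vd = 2060 / 382 = 5.393 mg/L
Fraction remaining after one interval: r = e^(−kτ) = e^(−0.01590 × 65.2) = 0.3546
Before dose 6, 5 doses have been given (aged 1τ, 2τ, 3τ, 4τ, 5τ).
C_trough = C₀ × (r + r² + … + r^5) = C₀ × r(1−r^5)/(1−r)
        = 5.393 × 0.3546 × (1 − 0.005607) / (1 − 0.3546) = 2.946 mg/L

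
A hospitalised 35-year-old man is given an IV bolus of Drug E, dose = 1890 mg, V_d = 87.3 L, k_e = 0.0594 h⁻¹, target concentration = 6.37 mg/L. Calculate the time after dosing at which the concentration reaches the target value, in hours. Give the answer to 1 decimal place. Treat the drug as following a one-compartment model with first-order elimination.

20.6 h

C₀ = Dose / Vd = 1890 / 87.3 = 21.65 mg/L
t = ln(C₀ / C) / k = ln(21.65 / 6.37) / 0.05940
  = ln(3.399) / 0.05940 = 1.223 / 0.05940 = 20.59 h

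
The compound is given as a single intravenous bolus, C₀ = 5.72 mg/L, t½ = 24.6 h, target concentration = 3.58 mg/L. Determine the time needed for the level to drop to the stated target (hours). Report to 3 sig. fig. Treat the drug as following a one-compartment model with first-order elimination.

16.6 h

k = ln2 / t½ = 0.693147 / 24.6 = 0.02818 h⁻¹
t = ln(C₀ / C) / k = ln(5.720 / 3.58) / 0.02818
  = ln(1.598) / 0.02818 = 0.4688 / 0.02818 = 16.64 h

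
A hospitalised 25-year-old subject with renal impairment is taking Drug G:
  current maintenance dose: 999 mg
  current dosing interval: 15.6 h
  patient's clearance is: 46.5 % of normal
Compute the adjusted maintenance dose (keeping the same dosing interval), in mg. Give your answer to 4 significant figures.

464.5 mg

To keep the same average steady-state level, dosing rate must scale with clearance.
CL ratio = 46.5 / 100 = 0.4650
New dose (same interval) = 999 × 0.4650 = 464.5 mg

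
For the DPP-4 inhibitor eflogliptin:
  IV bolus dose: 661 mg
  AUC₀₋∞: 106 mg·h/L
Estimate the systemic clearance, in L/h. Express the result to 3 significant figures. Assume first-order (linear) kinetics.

6.24 L/h

CL = Dose / AUC = 661 / 106 = 6.236 L/h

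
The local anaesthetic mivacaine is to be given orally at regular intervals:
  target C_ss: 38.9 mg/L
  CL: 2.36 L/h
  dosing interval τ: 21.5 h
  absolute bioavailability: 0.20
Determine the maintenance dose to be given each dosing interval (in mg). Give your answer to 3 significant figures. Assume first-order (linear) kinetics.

9870 mg

At steady state, F × (Dose/τ) = Css × CL.
Dose = Css × CL × τ / F = 38.9 × 2.360 × 21.5 / 0.20 = 9869 mg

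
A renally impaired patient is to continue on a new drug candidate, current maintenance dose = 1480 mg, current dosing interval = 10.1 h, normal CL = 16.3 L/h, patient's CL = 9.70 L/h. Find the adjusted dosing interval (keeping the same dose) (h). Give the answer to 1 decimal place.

17.0 h

To keep the same average steady-state level, dosing rate must scale with clearance.
CL ratio = 9.70 / 16.3 = 0.5951
New interval (same dose) = 10.1 / 0.5951 = 16.97 h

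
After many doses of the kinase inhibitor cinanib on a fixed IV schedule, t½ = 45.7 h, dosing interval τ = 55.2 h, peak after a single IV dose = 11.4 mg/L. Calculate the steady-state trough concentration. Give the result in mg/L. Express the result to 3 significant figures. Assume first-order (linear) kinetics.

k = ln2 / t½ = 0.693147 / 45.7 = 0.01517 h⁻¹
e^(−kτ) = e^(−0.01517 × 55.2) = 0.4328
Accumulation ratio R = 1 / (1 − e^(−kτ)) = 1 / (1 − 0.4328) = 1.763
Steady-state trough = C₀ × R × e^(−kτ) = 11.4 × 1.763 × 0.4328 = 8.699 mg/L

8.70 mg/L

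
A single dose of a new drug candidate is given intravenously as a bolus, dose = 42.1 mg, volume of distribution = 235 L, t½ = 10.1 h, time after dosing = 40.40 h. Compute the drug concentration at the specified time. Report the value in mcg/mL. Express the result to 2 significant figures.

C₀ = Dose / Vd = 42.10 / 235 = 0.1791 mg/L
k = ln2 / t½ = 0.693147 / 10.1 = 0.06863 h⁻¹
t / t½ = 40.40 / 10.1 = 4 half-lives
C = C₀ × (1/2)^4 = 0.1791 × 0.06250 = 0.01119 mg/L
(0.01119 mg/L = 0.01119 mcg/mL)

0.011 mcg/mL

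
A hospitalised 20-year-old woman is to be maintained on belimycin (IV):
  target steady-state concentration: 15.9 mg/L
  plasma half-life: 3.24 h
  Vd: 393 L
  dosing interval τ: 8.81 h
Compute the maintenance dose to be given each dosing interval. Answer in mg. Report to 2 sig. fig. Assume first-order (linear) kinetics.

k = ln2 / t½ = 0.693147 / 3.24 = 0.2139 h⁻¹
CL = k × Vd = 0.2139 × 393 = 84.06 L/h
At steady state, Dose/τ = Css × CL.
Dose = Css × CL × τ = 15.9 × 84.06 × 8.81 = 11780 mg

12000 mg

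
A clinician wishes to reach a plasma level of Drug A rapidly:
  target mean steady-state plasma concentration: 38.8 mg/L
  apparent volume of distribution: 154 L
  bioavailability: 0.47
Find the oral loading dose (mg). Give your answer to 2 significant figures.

LD = Css × Vd / F = 38.8 × 154 / 0.47 = 12710 mg

13000 mg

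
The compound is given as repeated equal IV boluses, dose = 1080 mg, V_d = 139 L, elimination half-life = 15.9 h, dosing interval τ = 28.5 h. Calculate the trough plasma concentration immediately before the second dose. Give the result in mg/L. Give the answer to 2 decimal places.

2.24 mg/L

C₀ per dose = Dose / Vd = 1080 / 139 = 7.770 mg/L
k = ln2 / t½ = 0.693147 / 15.9 = 0.04359 h⁻¹
Fraction remaining after one interval: r = e^(−kτ) = e^(−0.04359 × 28.5) = 0.2887
Before dose 2, 1 dose has been given (aged 1τ).
C_trough = C₀ × r = 7.770 × 0.2887 = 2.243 mg/L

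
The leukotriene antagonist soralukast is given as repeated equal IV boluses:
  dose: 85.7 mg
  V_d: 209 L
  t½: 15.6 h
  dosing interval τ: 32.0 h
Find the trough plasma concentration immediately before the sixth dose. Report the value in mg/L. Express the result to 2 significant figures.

C₀ per dose = Dose / Vd = 85.7 / 209 = 0.4100 mg/L
k = ln2 / t½ = 0.693147 / 15.6 = 0.04443 h⁻¹
Fraction remaining after one interval: r = e^(−kτ) = e^(−0.04443 × 32.0) = 0.2413
Before dose 6, 5 doses have been given (aged 1τ, 2τ, 3τ, 4τ, 5τ).
C_trough = C₀ × (r + r² + … + r^5) = C₀ × r(1−r^5)/(1−r)
        = 0.4100 × 0.2413 × (1 − 0.0008181) / (1 − 0.2413) = 0.1303 mg/L

0.13 mg/L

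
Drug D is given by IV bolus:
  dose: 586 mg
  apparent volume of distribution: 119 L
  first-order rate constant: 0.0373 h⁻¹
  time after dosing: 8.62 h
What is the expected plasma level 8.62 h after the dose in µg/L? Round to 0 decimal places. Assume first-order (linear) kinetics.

C₀ = Dose / Vd = 586.0 / 119 = 4.924 mg/L
C = C₀ · e^(−k·t) = 4.924 × e^(−0.03730 × 8.62)
  = 4.924 × 0.7250 = 3.570 mg/L
Convert: 3.570 mg/L × 1000 = 3570 µg/L

3570 µg/L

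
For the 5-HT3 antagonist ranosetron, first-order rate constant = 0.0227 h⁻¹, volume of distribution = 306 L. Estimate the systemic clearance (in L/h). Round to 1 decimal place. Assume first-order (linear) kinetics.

CL = k × Vd = 0.0227 × 306 = 6.946 L/h

6.9 L/h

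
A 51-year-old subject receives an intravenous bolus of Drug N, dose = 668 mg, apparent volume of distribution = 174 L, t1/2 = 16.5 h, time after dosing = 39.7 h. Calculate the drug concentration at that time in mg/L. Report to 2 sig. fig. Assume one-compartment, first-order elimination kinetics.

0.72 mg/L

C₀ = Dose / Vd = 668.0 / 174 = 3.839 mg/L
k = ln2 / t½ = 0.693147 / 16.5 = 0.04201 h⁻¹
C = C₀ · e^(−k·t) = 3.839 × e^(−0.04201 × 39.7)
  = 3.839 × 0.1887 = 0.7244 mg/L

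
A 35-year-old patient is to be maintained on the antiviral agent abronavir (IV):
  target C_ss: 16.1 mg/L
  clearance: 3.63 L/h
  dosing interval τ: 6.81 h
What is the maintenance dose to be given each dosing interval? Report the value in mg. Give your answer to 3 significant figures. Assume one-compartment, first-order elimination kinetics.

At steady state, Dose/τ = Css × CL.
Dose = Css × CL × τ = 16.1 × 3.630 × 6.81 = 398.0 mg

398 mg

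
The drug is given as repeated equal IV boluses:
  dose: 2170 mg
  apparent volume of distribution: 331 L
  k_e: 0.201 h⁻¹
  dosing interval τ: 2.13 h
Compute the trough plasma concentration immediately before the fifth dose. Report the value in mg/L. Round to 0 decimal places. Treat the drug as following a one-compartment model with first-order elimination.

C₀ per dose = Dose / Vd = 2170 / 331 = 6.556 mg/L
Fraction remaining after one interval: r = e^(−kτ) = e^(−0.2010 × 2.13) = 0.6517
Before dose 5, 4 doses have been given (aged 1τ, 2τ, 3τ, 4τ).
C_trough = C₀ × (r + r² + … + r^4) = C₀ × r(1−r^4)/(1−r)
        = 6.556 × 0.6517 × (1 − 0.1804) / (1 − 0.6517) = 10.05 mg/L

10 mg/L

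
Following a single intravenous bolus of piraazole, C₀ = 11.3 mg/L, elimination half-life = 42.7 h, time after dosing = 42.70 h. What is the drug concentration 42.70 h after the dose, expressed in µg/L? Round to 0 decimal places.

k = ln2 / t½ = 0.693147 / 42.7 = 0.01623 h⁻¹
t / t½ = 42.70 / 42.7 = 1 half-lives
C = C₀ × (1/2)^1 = 11.30 × 0.5000 = 5.650 mg/L
Convert: 5.650 mg/L × 1000 = 5650 µg/L

5650 µg/L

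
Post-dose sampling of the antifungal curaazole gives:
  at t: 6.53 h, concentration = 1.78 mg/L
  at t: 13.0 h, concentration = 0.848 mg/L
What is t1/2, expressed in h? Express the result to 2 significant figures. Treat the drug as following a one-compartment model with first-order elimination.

6.0 h

k = ln(C₁/C₂) / (t₂ − t₁) = ln(1.78/0.848) / (13.0 − 6.53)
  = 0.7415 / 6.470 = 0.1146 h⁻¹
t½ = ln2 / k = 0.693147 / 0.1146 = 6.048 h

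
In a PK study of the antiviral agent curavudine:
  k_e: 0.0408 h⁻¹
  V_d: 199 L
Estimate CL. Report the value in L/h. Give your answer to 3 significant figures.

CL = k × Vd = 0.0408 × 199 = 8.119 L/h

8.12 L/h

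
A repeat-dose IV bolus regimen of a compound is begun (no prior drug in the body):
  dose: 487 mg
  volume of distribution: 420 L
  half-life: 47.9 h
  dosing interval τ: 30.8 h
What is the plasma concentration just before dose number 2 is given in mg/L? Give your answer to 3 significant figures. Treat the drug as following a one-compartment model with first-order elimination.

C₀ per dose = Dose / Vd = 487 / 420 = 1.160 mg/L
k = ln2 / t½ = 0.693147 / 47.9 = 0.01447 h⁻¹
Fraction remaining after one interval: r = e^(−kτ) = e^(−0.01447 × 30.8) = 0.6404
Before dose 2, 1 dose has been given (aged 1τ).
C_trough = C₀ × r = 1.160 × 0.6404 = 0.7429 mg/L

0.743 mg/L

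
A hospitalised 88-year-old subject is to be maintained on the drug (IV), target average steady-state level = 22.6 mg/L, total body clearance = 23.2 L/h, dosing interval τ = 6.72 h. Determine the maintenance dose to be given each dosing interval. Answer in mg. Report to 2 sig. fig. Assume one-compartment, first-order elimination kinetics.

At steady state, Dose/τ = Css × CL.
Dose = Css × CL × τ = 22.6 × 23.20 × 6.72 = 3523 mg

3500 mg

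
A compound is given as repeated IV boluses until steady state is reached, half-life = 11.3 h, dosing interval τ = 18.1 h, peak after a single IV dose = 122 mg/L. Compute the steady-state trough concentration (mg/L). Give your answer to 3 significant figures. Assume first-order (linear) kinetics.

59.9 mg/L

k = ln2 / t½ = 0.693147 / 11.3 = 0.06134 h⁻¹
e^(−kτ) = e^(−0.06134 × 18.1) = 0.3295
Accumulation ratio R = 1 / (1 − e^(−kτ)) = 1 / (1 − 0.3295) = 1.491
Steady-state trough = C₀ × R × e^(−kτ) = 122 × 1.491 × 0.3295 = 59.94 mg/L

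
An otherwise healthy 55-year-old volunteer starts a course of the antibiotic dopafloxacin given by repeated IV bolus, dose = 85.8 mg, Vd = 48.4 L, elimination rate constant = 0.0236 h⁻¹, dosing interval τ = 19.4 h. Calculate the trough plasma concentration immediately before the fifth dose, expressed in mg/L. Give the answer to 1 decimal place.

C₀ per dose = Dose / Vd = 85.8 / 48.4 = 1.773 mg/L
Fraction remaining after one interval: r = e^(−kτ) = e^(−0.02360 × 19.4) = 0.6326
Before dose 5, 4 doses have been given (aged 1τ, 2τ, 3τ, 4τ).
C_trough = C₀ × (r + r² + … + r^4) = C₀ × r(1−r^4)/(1−r)
        = 1.773 × 0.6326 × (1 − 0.1601) / (1 − 0.6326) = 2.564 mg/L

2.6 mg/L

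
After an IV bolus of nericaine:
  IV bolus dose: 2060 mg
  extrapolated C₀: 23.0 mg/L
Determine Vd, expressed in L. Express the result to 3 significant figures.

Vd = Dose / C₀ = 2060 / 23.0 = 89.57 L

89.6 L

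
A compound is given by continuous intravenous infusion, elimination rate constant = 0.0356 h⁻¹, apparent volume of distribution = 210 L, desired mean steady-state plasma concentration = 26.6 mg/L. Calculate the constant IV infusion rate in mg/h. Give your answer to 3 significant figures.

199 mg/h

CL = k × Vd = 0.03560 × 210 = 7.476 L/h
At steady state, infusion rate R₀ = Css × CL = 26.6 × 7.476 = 198.9 mg/h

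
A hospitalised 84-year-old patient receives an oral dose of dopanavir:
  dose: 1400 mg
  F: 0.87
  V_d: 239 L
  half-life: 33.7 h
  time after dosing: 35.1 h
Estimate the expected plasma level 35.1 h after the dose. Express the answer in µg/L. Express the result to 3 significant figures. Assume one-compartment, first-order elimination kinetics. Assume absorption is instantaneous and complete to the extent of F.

Amount reaching circulation = F × Dose = 0.87 × 1400 = 1218 mg
C₀ = F·Dose / Vd = 1218 / 239 = 5.096 mg/L
k = ln2 / t½ = 0.693147 / 33.7 = 0.02057 h⁻¹
C = C₀ · e^(−k·t) = 5.096 × e^(−0.02057 × 35.1)
  = 5.096 × 0.4858 = 2.476 mg/L
Convert: 2.476 mg/L × 1000 = 2476 µg/L

2480 µg/L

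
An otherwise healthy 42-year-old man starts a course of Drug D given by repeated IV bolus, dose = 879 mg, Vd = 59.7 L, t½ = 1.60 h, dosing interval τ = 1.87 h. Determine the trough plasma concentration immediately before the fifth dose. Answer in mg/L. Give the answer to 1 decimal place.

11.3 mg/L

C₀ per dose = Dose / Vd = 879 / 59.7 = 14.72 mg/L
k = ln2 / t½ = 0.693147 / 1.60 = 0.4332 h⁻¹
Fraction remaining after one interval: r = e^(−kτ) = e^(−0.4332 × 1.87) = 0.4448
Before dose 5, 4 doses have been given (aged 1τ, 2τ, 3τ, 4τ).
C_trough = C₀ × (r + r² + … + r^4) = C₀ × r(1−r^4)/(1−r)
        = 14.72 × 0.4448 × (1 − 0.03914) / (1 − 0.4448) = 11.33 mg/L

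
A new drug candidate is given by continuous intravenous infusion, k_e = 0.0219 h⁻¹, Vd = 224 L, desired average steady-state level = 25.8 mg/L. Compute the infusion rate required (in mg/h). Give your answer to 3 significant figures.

CL = k × Vd = 0.02190 × 224 = 4.906 L/h
At steady state, infusion rate R₀ = Css × CL = 25.8 × 4.906 = 126.6 mg/h

127 mg/h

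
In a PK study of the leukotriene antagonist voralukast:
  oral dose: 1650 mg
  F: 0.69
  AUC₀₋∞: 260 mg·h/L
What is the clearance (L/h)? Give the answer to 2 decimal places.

CL = F·Dose / AUC = 0.69 × 1650 / 260 = 4.379 L/h

4.38 L/h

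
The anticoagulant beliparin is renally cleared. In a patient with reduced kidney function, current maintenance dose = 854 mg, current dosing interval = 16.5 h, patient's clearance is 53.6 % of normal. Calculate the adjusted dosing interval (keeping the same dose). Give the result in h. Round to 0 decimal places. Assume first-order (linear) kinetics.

31 h

To keep the same average steady-state level, dosing rate must scale with clearance.
CL ratio = 53.6 / 100 = 0.5360
New interval (same dose) = 16.5 / 0.5360 = 30.78 h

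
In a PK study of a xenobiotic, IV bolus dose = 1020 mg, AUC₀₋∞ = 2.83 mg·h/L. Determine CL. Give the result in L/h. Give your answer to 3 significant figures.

CL = Dose / AUC = 1020 / 2.83 = 360.4 L/h

360 L/h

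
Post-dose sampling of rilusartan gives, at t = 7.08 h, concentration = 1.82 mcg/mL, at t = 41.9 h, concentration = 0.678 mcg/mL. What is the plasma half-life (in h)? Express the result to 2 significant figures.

k = ln(C₁/C₂) / (t₂ − t₁) = ln(1.82/0.678) / (41.9 − 7.08)
  = 0.9874 / 34.82 = 0.02836 h⁻¹
t½ = ln2 / k = 0.693147 / 0.02836 = 24.44 h

24 h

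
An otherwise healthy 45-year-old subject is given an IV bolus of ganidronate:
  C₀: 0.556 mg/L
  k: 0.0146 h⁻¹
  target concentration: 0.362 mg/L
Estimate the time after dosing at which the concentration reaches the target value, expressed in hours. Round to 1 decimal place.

t = ln(C₀ / C) / k = ln(0.5560 / 0.362) / 0.01460
  = ln(1.536) / 0.01460 = 0.4292 / 0.01460 = 29.40 h

29.4 h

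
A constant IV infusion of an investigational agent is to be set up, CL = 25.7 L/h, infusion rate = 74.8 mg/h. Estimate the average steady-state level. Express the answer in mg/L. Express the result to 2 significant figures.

2.9 mg/L

At steady state Css = R₀ / CL = 74.8 / 25.70 = 2.911 mg/L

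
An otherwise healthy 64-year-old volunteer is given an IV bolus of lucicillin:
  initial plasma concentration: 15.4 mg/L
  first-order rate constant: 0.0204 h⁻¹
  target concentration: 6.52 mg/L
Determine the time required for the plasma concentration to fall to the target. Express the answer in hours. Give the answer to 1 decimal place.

t = ln(C₀ / C) / k = ln(15.40 / 6.52) / 0.02040
  = ln(2.362) / 0.02040 = 0.8595 / 0.02040 = 42.13 h

42.1 h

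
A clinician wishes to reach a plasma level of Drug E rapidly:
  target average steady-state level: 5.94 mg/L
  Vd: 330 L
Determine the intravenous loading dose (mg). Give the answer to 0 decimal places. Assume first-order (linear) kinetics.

LD = Css × Vd = 5.94 × 330 = 1960 mg

1960 mg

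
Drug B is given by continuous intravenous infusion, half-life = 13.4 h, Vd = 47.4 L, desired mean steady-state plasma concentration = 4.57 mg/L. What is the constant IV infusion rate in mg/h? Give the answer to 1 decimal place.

k = ln2 / t½ = 0.693147 / 13.4 = 0.05173 h⁻¹
CL = k × Vd = 0.05173 × 47.4 = 2.452 L/h
At steady state, infusion rate R₀ = Css × CL = 4.57 × 2.452 = 11.21 mg/h

11.2 mg/h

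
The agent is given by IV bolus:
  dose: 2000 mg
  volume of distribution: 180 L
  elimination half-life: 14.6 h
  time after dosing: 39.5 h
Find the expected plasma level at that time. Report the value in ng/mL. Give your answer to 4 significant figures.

1703 ng/mL

C₀ = Dose / Vd = 2000 / 180 = 11.11 mg/L
k = ln2 / t½ = 0.693147 / 14.6 = 0.04748 h⁻¹
C = C₀ · e^(−k·t) = 11.11 × e^(−0.04748 × 39.5)
  = 11.11 × 0.1533 = 1.703 mg/L
Convert: 1.703 mg/L × 1000 = 1703 ng/mL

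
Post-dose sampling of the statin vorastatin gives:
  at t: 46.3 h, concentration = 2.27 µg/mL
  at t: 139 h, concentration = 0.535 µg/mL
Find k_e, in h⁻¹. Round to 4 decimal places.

k = ln(C₁/C₂) / (t₂ − t₁) = ln(2.27/0.535) / (139 − 46.3)
  = 1.445 / 92.70 = 0.01559 h⁻¹

0.0156 h⁻¹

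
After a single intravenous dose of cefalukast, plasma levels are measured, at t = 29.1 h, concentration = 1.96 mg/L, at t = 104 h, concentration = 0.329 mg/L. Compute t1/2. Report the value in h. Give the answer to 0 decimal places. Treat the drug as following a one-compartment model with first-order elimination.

k = ln(C₁/C₂) / (t₂ − t₁) = ln(1.96/0.329) / (104 − 29.1)
  = 1.785 / 74.90 = 0.02383 h⁻¹
t½ = ln2 / k = 0.693147 / 0.02383 = 29.09 h

29 h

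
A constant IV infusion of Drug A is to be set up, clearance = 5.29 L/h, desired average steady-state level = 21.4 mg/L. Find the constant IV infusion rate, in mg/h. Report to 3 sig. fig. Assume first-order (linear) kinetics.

At steady state, infusion rate R₀ = Css × CL = 21.4 × 5.290 = 113.2 mg/h

113 mg/h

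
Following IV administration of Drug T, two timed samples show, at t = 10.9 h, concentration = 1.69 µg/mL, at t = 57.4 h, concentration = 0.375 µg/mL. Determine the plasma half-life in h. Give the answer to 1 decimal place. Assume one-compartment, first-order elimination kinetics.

k = ln(C₁/C₂) / (t₂ − t₁) = ln(1.69/0.375) / (57.4 − 10.9)
  = 1.506 / 46.50 = 0.03239 h⁻¹
t½ = ln2 / k = 0.693147 / 0.03239 = 21.40 h

21.4 h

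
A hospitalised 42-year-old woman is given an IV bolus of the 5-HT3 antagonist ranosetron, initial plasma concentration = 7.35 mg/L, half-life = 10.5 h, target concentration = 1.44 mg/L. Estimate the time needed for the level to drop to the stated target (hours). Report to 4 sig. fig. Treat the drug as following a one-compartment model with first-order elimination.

k = ln2 / t½ = 0.693147 / 10.5 = 0.06601 h⁻¹
t = ln(C₀ / C) / k = ln(7.350 / 1.44) / 0.06601
  = ln(5.104) / 0.06601 = 1.630 / 0.06601 = 24.69 h

24.69 h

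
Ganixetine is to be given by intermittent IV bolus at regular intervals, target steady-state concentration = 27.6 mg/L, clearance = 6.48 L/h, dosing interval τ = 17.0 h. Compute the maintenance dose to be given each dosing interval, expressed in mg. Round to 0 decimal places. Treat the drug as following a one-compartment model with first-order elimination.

At steady state, Dose/τ = Css × CL.
Dose = Css × CL × τ = 27.6 × 6.480 × 17.0 = 3040 mg

3040 mg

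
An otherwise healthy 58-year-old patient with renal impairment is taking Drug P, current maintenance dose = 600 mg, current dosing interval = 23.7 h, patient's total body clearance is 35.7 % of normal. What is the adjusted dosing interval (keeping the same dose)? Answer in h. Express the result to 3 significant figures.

66.4 h

To keep the same average steady-state level, dosing rate must scale with clearance.
CL ratio = 35.7 / 100 = 0.3570
New interval (same dose) = 23.7 / 0.3570 = 66.39 h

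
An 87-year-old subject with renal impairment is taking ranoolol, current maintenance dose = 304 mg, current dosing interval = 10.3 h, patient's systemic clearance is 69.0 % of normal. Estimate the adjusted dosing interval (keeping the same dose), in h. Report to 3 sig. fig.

To keep the same average steady-state level, dosing rate must scale with clearance.
CL ratio = 69.0 / 100 = 0.6900
New interval (same dose) = 10.3 / 0.6900 = 14.93 h

14.9 h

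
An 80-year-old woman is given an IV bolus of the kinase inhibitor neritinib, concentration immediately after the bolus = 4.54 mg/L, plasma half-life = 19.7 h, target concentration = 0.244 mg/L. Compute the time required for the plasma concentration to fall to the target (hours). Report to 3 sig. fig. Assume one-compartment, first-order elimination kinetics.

83.1 h

k = ln2 / t½ = 0.693147 / 19.7 = 0.03519 h⁻¹
t = ln(C₀ / C) / k = ln(4.540 / 0.244) / 0.03519
  = ln(18.61) / 0.03519 = 2.924 / 0.03519 = 83.09 h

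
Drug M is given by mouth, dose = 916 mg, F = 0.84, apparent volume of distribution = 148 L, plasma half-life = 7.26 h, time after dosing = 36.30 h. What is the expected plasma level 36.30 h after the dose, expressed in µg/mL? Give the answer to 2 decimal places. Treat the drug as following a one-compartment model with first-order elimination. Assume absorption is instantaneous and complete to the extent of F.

0.16 µg/mL

Amount reaching circulation = F × Dose = 0.84 × 916.0 = 769.4 mg
C₀ = F·Dose / Vd = 769.4 / 148 = 5.199 mg/L
k = ln2 / t½ = 0.693147 / 7.26 = 0.09547 h⁻¹
t / t½ = 36.30 / 7.26 = 5 half-lives
C = C₀ × (1/2)^5 = 5.199 × 0.03125 = 0.1625 mg/L
(0.1625 mg/L = 0.1625 µg/mL)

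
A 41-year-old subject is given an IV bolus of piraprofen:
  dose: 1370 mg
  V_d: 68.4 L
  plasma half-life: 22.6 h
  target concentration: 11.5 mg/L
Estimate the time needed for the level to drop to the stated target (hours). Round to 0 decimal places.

18 h

C₀ = Dose / Vd = 1370 / 68.4 = 20.03 mg/L
k = ln2 / t½ = 0.693147 / 22.6 = 0.03067 h⁻¹
t = ln(C₀ / C) / k = ln(20.03 / 11.5) / 0.03067
  = ln(1.742) / 0.03067 = 0.5550 / 0.03067 = 18.10 h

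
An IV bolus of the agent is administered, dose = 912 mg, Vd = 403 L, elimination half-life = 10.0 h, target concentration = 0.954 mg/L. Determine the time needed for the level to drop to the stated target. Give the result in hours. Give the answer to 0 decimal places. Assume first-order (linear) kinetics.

12 h

C₀ = Dose / Vd = 912.0 / 403 = 2.263 mg/L
k = ln2 / t½ = 0.693147 / 10.0 = 0.06931 h⁻¹
t = ln(C₀ / C) / k = ln(2.263 / 0.954) / 0.06931
  = ln(2.372) / 0.06931 = 0.8637 / 0.06931 = 12.46 h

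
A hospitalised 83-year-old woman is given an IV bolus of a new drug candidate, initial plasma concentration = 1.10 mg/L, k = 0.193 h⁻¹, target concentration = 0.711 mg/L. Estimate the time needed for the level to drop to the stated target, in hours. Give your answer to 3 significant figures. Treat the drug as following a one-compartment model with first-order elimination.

t = ln(C₀ / C) / k = ln(1.100 / 0.711) / 0.1930
  = ln(1.547) / 0.1930 = 0.4363 / 0.1930 = 2.261 h

2.26 h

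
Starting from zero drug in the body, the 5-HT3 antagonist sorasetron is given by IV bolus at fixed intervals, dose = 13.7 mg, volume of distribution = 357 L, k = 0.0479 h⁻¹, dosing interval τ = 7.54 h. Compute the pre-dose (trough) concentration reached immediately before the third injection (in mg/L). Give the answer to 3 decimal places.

C₀ per dose = Dose / Vd = 13.7 / 357 = 0.03838 mg/L
Fraction remaining after one interval: r = e^(−kτ) = e^(−0.04790 × 7.54) = 0.6969
Before dose 3, 2 doses have been given (aged 1τ, 2τ).
C_trough = C₀ × (r + r²) = 0.03838 × (0.6969 + 0.4857) = 0.04539 mg/L

0.045 mg/L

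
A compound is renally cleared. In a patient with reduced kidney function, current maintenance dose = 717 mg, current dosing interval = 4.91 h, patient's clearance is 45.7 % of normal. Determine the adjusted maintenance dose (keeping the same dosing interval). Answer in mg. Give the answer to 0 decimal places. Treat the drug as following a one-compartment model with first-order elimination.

328 mg

To keep the same average steady-state level, dosing rate must scale with clearance.
CL ratio = 45.7 / 100 = 0.4570
New dose (same interval) = 717 × 0.4570 = 327.7 mg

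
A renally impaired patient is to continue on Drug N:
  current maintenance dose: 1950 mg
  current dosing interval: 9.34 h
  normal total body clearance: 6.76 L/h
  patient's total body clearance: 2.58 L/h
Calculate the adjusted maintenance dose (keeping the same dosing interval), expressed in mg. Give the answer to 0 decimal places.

744 mg

To keep the same average steady-state level, dosing rate must scale with clearance.
CL ratio = 2.58 / 6.76 = 0.3817
New dose (same interval) = 1950 × 0.3817 = 744.3 mg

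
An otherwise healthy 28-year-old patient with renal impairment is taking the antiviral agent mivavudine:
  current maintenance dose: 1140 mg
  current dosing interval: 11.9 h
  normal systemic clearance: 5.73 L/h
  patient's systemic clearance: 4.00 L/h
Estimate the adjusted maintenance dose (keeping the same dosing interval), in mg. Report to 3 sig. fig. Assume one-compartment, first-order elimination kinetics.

796 mg

To keep the same average steady-state level, dosing rate must scale with clearance.
CL ratio = 4.00 / 5.73 = 0.6981
New dose (same interval) = 1140 × 0.6981 = 795.8 mg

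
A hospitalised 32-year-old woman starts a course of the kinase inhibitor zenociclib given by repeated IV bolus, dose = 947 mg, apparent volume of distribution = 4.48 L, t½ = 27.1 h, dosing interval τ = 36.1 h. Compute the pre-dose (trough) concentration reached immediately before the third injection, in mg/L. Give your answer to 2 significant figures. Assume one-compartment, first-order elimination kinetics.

C₀ per dose = Dose / Vd = 947 / 4.48 = 211.4 mg/L
k = ln2 / t½ = 0.693147 / 27.1 = 0.02558 h⁻¹
Fraction remaining after one interval: r = e^(−kτ) = e^(−0.02558 × 36.1) = 0.3972
Before dose 3, 2 doses have been given (aged 1τ, 2τ).
C_trough = C₀ × (r + r²) = 211.4 × (0.3972 + 0.1578) = 117.3 mg/L

120 mg/L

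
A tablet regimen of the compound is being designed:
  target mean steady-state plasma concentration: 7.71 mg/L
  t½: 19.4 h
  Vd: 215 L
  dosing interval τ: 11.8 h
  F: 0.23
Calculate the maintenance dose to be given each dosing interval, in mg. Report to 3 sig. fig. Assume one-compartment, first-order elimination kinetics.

k = ln2 / t½ = 0.693147 / 19.4 = 0.03573 h⁻¹
CL = k × Vd = 0.03573 × 215 = 7.682 L/h
At steady state, F × (Dose/τ) = Css × CL.
Dose = Css × CL × τ / F = 7.71 × 7.682 × 11.8 / 0.23 = 3039 mg

3040 mg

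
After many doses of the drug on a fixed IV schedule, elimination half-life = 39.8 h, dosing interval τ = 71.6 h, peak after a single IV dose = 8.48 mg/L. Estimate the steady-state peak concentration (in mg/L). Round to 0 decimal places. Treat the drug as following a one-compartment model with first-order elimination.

12 mg/L

k = ln2 / t½ = 0.693147 / 39.8 = 0.01742 h⁻¹
e^(−kτ) = e^(−0.01742 × 71.6) = 0.2873
Accumulation ratio R = 1 / (1 − e^(−kτ)) = 1 / (1 − 0.2873) = 1.403
Steady-state peak = C₀ × R = 8.48 × 1.403 = 11.90 mg/L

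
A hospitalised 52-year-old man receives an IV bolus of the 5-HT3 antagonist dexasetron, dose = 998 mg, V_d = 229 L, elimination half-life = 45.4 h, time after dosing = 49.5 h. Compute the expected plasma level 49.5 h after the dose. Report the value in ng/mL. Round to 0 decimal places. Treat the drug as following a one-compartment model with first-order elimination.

2047 ng/mL

C₀ = Dose / Vd = 998.0 / 229 = 4.358 mg/L
k = ln2 / t½ = 0.693147 / 45.4 = 0.01527 h⁻¹
C = C₀ · e^(−k·t) = 4.358 × e^(−0.01527 × 49.5)
  = 4.358 × 0.4696 = 2.047 mg/L
Convert: 2.047 mg/L × 1000 = 2047 ng/mL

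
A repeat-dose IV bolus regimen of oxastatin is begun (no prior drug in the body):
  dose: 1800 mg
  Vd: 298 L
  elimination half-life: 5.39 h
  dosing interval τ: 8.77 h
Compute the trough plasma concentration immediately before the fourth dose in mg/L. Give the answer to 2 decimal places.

C₀ per dose = Dose / Vd = 1800 / 298 = 6.040 mg/L
k = ln2 / t½ = 0.693147 / 5.39 = 0.1286 h⁻¹
Fraction remaining after one interval: r = e^(−kτ) = e^(−0.1286 × 8.77) = 0.3237
Before dose 4, 3 doses have been given (aged 1τ, 2τ, 3τ).
C_trough = C₀ × (r + r² + … + r^3) = C₀ × r(1−r^3)/(1−r)
        = 6.040 × 0.3237 × (1 − 0.03392) / (1 − 0.3237) = 2.793 mg/L

2.79 mg/L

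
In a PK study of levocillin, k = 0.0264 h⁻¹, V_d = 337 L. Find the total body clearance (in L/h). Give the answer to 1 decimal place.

CL = k × Vd = 0.0264 × 337 = 8.897 L/h

8.9 L/h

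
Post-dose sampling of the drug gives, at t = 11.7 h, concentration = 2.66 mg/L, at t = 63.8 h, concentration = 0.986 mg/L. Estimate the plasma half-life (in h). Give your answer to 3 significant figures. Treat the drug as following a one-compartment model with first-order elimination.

k = ln(C₁/C₂) / (t₂ − t₁) = ln(2.66/0.986) / (63.8 − 11.7)
  = 0.9924 / 52.10 = 0.01905 h⁻¹
t½ = ln2 / k = 0.693147 / 0.01905 = 36.39 h

36.4 h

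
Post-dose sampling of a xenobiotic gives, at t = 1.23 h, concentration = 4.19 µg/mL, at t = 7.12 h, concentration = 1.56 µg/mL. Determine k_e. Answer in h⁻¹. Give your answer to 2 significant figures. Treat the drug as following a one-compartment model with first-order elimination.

k = ln(C₁/C₂) / (t₂ − t₁) = ln(4.19/1.56) / (7.12 − 1.23)
  = 0.9880 / 5.890 = 0.1677 h⁻¹

0.17 h⁻¹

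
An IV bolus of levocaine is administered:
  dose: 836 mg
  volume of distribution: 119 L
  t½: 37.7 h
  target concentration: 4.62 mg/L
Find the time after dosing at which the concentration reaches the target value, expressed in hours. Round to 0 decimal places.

C₀ = Dose / Vd = 836.0 / 119 = 7.025 mg/L
k = ln2 / t½ = 0.693147 / 37.7 = 0.01839 h⁻¹
t = ln(C₀ / C) / k = ln(7.025 / 4.62) / 0.01839
  = ln(1.521) / 0.01839 = 0.4194 / 0.01839 = 22.81 h

23 h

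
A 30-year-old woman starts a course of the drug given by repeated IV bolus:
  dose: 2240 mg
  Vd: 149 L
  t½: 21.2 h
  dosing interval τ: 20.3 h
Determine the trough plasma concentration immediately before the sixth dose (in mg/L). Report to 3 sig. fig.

15.4 mg/L

C₀ per dose = Dose / Vd = 2240 / 149 = 15.03 mg/L
k = ln2 / t½ = 0.693147 / 21.2 = 0.03270 h⁻¹
Fraction remaining after one interval: r = e^(−kτ) = e^(−0.03270 × 20.3) = 0.5149
Before dose 6, 5 doses have been given (aged 1τ, 2τ, 3τ, 4τ, 5τ).
C_trough = C₀ × (r + r² + … + r^5) = C₀ × r(1−r^5)/(1−r)
        = 15.03 × 0.5149 × (1 − 0.03619) / (1 − 0.5149) = 15.38 mg/L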